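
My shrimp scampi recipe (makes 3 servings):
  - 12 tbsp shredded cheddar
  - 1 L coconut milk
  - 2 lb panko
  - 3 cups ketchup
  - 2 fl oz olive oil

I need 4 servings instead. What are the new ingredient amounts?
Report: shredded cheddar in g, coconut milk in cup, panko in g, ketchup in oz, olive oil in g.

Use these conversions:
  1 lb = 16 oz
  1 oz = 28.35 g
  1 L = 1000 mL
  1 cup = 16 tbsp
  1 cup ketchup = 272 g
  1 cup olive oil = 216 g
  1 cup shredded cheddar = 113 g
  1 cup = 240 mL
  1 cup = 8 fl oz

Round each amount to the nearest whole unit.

Scaling factor: 4/3.
shredded cheddar: 12 tbsp × 4/3 ÷ 16 tbsp/cup × 113 g/cup = 113 g
coconut milk: 1 L × 4/3 × 1000 mL/L ÷ 240 mL/cup ≈ 6 cup
panko: 2 lb × 4/3 × 16 oz/lb × 28.35 g/oz ≈ 1210 g
ketchup: 3 cup × 4/3 × 272 g/cup ÷ 28.35 g/oz ≈ 38 oz
olive oil: 2 fl oz × 4/3 ÷ 8 fl oz/cup × 216 g/cup = 72 g

shredded cheddar: 113 g; coconut milk: 6 cup; panko: 1210 g; ketchup: 38 oz; olive oil: 72 g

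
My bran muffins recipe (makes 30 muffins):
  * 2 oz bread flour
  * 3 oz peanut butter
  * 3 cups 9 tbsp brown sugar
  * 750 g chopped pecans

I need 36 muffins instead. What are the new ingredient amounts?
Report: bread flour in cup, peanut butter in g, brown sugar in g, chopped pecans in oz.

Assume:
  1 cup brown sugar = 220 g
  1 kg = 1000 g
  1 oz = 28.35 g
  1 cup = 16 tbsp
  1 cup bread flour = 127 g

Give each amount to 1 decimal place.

Scaling factor: 36/30 = 6/5 = 1.2.
bread flour: 2 oz × 6/5 × 28.35 g/oz ÷ 127 g/cup ≈ 0.5 cup
peanut butter: 3 oz × 6/5 × 28.35 g/oz ≈ 102.1 g
brown sugar: (3 cup + 9 tbsp = 3.5625 cup) × 6/5 × 220 g/cup = 940.5 g
chopped pecans: 750 g × 6/5 ÷ 28.35 g/oz ≈ 31.7 oz

bread flour: 0.5 cup; peanut butter: 102.1 g; brown sugar: 940.5 g; chopped pecans: 31.7 oz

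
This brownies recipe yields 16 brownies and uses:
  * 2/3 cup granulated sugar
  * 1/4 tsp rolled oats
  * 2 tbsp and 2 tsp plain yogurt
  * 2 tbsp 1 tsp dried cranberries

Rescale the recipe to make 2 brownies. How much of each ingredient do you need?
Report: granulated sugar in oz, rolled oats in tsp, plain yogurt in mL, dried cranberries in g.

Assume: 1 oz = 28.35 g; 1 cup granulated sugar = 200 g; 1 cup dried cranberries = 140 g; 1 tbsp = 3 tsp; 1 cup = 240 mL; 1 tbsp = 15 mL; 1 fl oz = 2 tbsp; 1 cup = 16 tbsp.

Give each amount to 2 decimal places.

Scaling factor: 2/16 = 1/8 = 0.125.
granulated sugar: 2/3 cup × 1/8 × 200 g/cup ÷ 28.35 g/oz ≈ 0.59 oz
rolled oats: 0.25 tsp × 1/8 ≈ 0.03 tsp
plain yogurt: (2 tbsp + 2 tsp = 8/3 tbsp) × 1/8 × 15 mL/tbsp = 5.00 mL
dried cranberries: (2 tbsp + 1 tsp = 7/3 tbsp) × 1/8 ÷ 16 tbsp/cup × 140 g/cup ≈ 2.55 g

granulated sugar: 0.59 oz; rolled oats: 0.03 tsp; plain yogurt: 5.00 mL; dried cranberries: 2.55 g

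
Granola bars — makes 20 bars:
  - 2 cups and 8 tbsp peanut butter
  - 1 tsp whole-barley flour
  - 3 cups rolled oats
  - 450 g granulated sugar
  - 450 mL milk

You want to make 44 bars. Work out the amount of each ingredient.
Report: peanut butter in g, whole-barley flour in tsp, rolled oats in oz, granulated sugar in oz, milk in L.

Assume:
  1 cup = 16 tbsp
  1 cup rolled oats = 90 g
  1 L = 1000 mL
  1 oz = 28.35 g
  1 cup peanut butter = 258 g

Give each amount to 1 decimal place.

Scaling factor: 44/20 = 11/5 = 2.2.
peanut butter: (2 cup + 8 tbsp = 2.5 cup) × 11/5 × 258 g/cup = 1419.0 g
whole-barley flour: 1 tsp × 11/5 = 2.2 tsp
rolled oats: 3 cup × 11/5 × 90 g/cup ÷ 28.35 g/oz ≈ 21.0 oz
granulated sugar: 450 g × 11/5 ÷ 28.35 g/oz ≈ 34.9 oz
milk: 450 mL × 11/5 ÷ 1000 mL/L ≈ 1.0 L

peanut butter: 1419.0 g; whole-barley flour: 2.2 tsp; rolled oats: 21.0 oz; granulated sugar: 34.9 oz; milk: 1.0 L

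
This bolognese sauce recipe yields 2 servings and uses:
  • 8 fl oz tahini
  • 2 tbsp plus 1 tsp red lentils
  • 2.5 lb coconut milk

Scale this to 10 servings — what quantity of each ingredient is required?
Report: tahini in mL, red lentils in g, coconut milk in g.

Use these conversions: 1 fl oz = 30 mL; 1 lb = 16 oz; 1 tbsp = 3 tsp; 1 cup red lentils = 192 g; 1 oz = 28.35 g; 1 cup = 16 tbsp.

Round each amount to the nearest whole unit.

tahini: 1200 mL; red lentils: 140 g; coconut milk: 5670 g

Scaling factor: 10/2 = 5.
tahini: 8 fl oz × 5 × 30 mL/fl oz = 1200 mL
red lentils: (2 tbsp + 1 tsp = 7/3 tbsp) × 5 ÷ 16 tbsp/cup × 192 g/cup = 140 g
coconut milk: 2.5 lb × 5 × 16 oz/lb × 28.35 g/oz = 5670 g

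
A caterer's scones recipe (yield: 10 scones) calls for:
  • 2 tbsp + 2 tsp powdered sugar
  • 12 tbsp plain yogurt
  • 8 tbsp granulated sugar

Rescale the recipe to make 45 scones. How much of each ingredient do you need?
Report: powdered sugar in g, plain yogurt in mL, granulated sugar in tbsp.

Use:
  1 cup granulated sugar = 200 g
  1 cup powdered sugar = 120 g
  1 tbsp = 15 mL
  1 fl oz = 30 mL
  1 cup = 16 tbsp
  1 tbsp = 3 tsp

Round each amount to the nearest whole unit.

powdered sugar: 90 g; plain yogurt: 810 mL; granulated sugar: 36 tbsp

Scaling factor: 45/10 = 9/2 = 4.5.
powdered sugar: (2 tbsp + 2 tsp = 8/3 tbsp) × 9/2 ÷ 16 tbsp/cup × 120 g/cup = 90 g
plain yogurt: 12 tbsp × 9/2 × 15 mL/tbsp = 810 mL
granulated sugar: 8 tbsp × 9/2 = 36 tbsp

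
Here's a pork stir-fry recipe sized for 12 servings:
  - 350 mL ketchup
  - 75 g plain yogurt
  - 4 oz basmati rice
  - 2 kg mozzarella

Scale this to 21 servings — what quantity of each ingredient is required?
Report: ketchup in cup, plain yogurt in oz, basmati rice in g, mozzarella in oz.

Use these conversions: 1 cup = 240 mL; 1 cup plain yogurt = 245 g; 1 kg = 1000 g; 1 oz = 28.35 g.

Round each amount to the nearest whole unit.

Scaling factor: 21/12 = 7/4 = 1.75.
ketchup: 350 mL × 7/4 ÷ 240 mL/cup ≈ 3 cup
plain yogurt: 75 g × 7/4 ÷ 28.35 g/oz ≈ 5 oz
basmati rice: 4 oz × 7/4 × 28.35 g/oz ≈ 198 g
mozzarella: 2 kg × 7/4 × 1000 g/kg ÷ 28.35 g/oz ≈ 123 oz

ketchup: 3 cup; plain yogurt: 5 oz; basmati rice: 198 g; mozzarella: 123 oz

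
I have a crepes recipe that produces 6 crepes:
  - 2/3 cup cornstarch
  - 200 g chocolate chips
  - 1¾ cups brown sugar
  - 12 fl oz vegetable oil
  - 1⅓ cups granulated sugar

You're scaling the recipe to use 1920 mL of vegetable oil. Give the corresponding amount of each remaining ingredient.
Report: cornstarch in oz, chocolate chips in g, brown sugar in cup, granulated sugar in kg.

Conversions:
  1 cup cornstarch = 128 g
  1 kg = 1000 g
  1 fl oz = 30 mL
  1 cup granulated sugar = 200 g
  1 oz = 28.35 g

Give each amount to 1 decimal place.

The original recipe has 360 mL of vegetable oil, so the scaling factor is 1920 ÷ 360 = 16/3.
cornstarch: 2/3 cup × 16/3 × 128 g/cup ÷ 28.35 g/oz ≈ 16.1 oz
chocolate chips: 200 g × 16/3 ≈ 1066.7 g
brown sugar: 1.75 cup × 16/3 ≈ 9.3 cup
granulated sugar: 4/3 cup × 16/3 × 200 g/cup ÷ 1000 g/kg ≈ 1.4 kg

cornstarch: 16.1 oz; chocolate chips: 1066.7 g; brown sugar: 9.3 cup; granulated sugar: 1.4 kg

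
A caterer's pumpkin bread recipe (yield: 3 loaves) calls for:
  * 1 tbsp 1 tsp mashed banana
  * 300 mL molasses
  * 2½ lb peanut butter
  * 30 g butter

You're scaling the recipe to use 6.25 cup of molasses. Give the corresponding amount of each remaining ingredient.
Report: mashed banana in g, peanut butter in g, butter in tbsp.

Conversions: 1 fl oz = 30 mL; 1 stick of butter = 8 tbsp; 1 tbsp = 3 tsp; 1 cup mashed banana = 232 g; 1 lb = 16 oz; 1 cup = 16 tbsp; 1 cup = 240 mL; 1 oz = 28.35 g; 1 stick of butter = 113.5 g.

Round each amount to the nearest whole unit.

The original recipe has 1.25 cup of molasses, so the scaling factor is 6.25 ÷ 1.25 = 5.
mashed banana: (1 tbsp + 1 tsp = 4/3 tbsp) × 5 ÷ 16 tbsp/cup × 232 g/cup ≈ 97 g
peanut butter: 2.5 lb × 5 × 16 oz/lb × 28.35 g/oz = 5670 g
butter: 30 g × 5 ÷ 113.5 g/stick × 8 tbsp/stick ≈ 11 tbsp

mashed banana: 97 g; peanut butter: 5670 g; butter: 11 tbsp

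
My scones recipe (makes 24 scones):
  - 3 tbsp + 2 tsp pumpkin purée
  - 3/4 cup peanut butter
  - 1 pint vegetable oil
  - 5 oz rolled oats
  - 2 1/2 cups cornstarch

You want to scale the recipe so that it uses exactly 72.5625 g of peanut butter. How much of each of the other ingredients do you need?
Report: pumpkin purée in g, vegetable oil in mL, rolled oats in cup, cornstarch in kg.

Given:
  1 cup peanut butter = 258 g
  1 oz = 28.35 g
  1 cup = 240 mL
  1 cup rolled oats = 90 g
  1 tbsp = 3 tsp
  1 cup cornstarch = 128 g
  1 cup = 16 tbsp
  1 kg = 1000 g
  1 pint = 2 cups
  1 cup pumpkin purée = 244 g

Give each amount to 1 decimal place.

The original recipe has 193.5 g of peanut butter, so the scaling factor is 72.5625 ÷ 193.5 = 3/8 = 0.375.
pumpkin purée: (3 tbsp + 2 tsp = 11/3 tbsp) × 3/8 ÷ 16 tbsp/cup × 244 g/cup ≈ 21.0 g
vegetable oil: 1 pint × 3/8 × 2 cup/pint × 240 mL/cup = 180.0 mL
rolled oats: 5 oz × 3/8 × 28.35 g/oz ÷ 90 g/cup ≈ 0.6 cup
cornstarch: 2.5 cup × 3/8 × 128 g/cup ÷ 1000 g/kg ≈ 0.1 kg

pumpkin purée: 21.0 g; vegetable oil: 180.0 mL; rolled oats: 0.6 cup; cornstarch: 0.1 kg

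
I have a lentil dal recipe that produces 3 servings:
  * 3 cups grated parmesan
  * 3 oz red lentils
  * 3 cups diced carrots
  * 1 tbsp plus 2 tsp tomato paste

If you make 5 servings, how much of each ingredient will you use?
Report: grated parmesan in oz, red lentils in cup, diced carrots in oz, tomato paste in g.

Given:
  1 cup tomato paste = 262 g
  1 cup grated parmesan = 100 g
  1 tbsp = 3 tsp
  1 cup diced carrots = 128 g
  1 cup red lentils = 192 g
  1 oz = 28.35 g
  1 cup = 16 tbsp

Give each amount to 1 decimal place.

Scaling factor: 5/3.
grated parmesan: 3 cup × 5/3 × 100 g/cup ÷ 28.35 g/oz ≈ 17.6 oz
red lentils: 3 oz × 5/3 × 28.35 g/oz ÷ 192 g/cup ≈ 0.7 cup
diced carrots: 3 cup × 5/3 × 128 g/cup ÷ 28.35 g/oz ≈ 22.6 oz
tomato paste: (1 tbsp + 2 tsp = 5/3 tbsp) × 5/3 ÷ 16 tbsp/cup × 262 g/cup ≈ 45.5 g

grated parmesan: 17.6 oz; red lentils: 0.7 cup; diced carrots: 22.6 oz; tomato paste: 45.5 g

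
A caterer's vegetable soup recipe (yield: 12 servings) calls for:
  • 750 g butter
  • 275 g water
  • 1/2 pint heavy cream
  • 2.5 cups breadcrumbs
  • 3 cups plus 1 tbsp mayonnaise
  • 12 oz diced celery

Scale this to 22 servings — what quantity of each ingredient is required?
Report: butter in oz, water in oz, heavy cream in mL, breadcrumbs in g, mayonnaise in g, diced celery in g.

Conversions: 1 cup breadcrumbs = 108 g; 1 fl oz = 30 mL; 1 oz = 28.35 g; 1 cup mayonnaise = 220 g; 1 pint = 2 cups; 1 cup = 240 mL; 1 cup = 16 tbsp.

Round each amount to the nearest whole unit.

butter: 49 oz; water: 18 oz; heavy cream: 440 mL; breadcrumbs: 495 g; mayonnaise: 1235 g; diced celery: 624 g

Scaling factor: 22/12 = 11/6.
butter: 750 g × 11/6 ÷ 28.35 g/oz ≈ 49 oz
water: 275 g × 11/6 ÷ 28.35 g/oz ≈ 18 oz
heavy cream: 0.5 pint × 11/6 × 2 cup/pint × 240 mL/cup = 440 mL
breadcrumbs: 2.5 cup × 11/6 × 108 g/cup = 495 g
mayonnaise: (3 cup + 1 tbsp = 3.0625 cup) × 11/6 × 220 g/cup ≈ 1235 g
diced celery: 12 oz × 11/6 × 28.35 g/oz ≈ 624 g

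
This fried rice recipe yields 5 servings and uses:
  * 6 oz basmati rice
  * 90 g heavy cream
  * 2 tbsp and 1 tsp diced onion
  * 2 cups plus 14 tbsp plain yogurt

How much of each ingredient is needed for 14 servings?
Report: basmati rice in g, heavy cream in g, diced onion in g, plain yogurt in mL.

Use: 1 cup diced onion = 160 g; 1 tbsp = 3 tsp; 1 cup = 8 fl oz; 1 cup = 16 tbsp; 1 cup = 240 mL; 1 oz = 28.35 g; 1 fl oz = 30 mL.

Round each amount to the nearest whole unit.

Scaling factor: 14/5 = 2.8.
basmati rice: 6 oz × 14/5 × 28.35 g/oz ≈ 476 g
heavy cream: 90 g × 14/5 = 252 g
diced onion: (2 tbsp + 1 tsp = 7/3 tbsp) × 14/5 ÷ 16 tbsp/cup × 160 g/cup ≈ 65 g
plain yogurt: (2 cup + 14 tbsp = 2.875 cup) × 14/5 × 240 mL/cup = 1932 mL

basmati rice: 476 g; heavy cream: 252 g; diced onion: 65 g; plain yogurt: 1932 mL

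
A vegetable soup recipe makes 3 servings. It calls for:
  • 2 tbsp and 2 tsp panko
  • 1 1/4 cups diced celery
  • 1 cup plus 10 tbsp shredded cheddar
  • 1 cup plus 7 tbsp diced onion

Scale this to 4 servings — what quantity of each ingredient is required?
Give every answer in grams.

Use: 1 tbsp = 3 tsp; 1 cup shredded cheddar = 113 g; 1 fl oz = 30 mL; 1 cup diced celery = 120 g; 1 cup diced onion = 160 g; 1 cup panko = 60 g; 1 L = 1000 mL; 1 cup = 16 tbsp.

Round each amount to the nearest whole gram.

Scaling factor: 4/3.
panko: (2 tbsp + 2 tsp = 8/3 tbsp) × 4/3 ÷ 16 tbsp/cup × 60 g/cup ≈ 13 g
diced celery: 1.25 cup × 4/3 × 120 g/cup = 200 g
shredded cheddar: (1 cup + 10 tbsp = 1.625 cup) × 4/3 × 113 g/cup ≈ 245 g
diced onion: (1 cup + 7 tbsp = 1.4375 cup) × 4/3 × 160 g/cup ≈ 307 g

panko: 13 g; diced celery: 200 g; shredded cheddar: 245 g; diced onion: 307 g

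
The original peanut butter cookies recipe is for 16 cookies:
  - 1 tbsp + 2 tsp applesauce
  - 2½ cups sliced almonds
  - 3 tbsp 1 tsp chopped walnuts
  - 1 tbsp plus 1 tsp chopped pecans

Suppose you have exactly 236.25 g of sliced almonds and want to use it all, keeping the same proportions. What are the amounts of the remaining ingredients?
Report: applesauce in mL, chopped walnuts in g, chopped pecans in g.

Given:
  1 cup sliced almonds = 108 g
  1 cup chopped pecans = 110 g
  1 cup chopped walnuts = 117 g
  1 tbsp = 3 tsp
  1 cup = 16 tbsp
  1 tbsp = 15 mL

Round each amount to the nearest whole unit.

The original recipe has 270 g of sliced almonds, so the scaling factor is 236.25 ÷ 270 = 7/8 = 0.875.
applesauce: (1 tbsp + 2 tsp = 5/3 tbsp) × 7/8 × 15 mL/tbsp ≈ 22 mL
chopped walnuts: (3 tbsp + 1 tsp = 10/3 tbsp) × 7/8 ÷ 16 tbsp/cup × 117 g/cup ≈ 21 g
chopped pecans: (1 tbsp + 1 tsp = 4/3 tbsp) × 7/8 ÷ 16 tbsp/cup × 110 g/cup ≈ 8 g

applesauce: 22 mL; chopped walnuts: 21 g; chopped pecans: 8 g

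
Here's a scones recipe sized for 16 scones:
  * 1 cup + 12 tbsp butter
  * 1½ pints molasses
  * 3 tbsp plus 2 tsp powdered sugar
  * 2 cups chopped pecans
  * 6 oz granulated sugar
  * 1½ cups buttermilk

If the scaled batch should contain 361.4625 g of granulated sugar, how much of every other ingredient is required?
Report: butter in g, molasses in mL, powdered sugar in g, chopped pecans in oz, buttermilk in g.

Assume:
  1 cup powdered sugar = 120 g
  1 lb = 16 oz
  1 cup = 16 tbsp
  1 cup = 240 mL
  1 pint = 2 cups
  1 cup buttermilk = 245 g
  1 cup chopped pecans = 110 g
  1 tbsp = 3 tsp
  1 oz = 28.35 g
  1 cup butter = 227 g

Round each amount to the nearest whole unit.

The original recipe has 170.1 g of granulated sugar, so the scaling factor is 361.4625 ÷ 170.1 = 17/8 = 2.125.
butter: (1 cup + 12 tbsp = 1.75 cup) × 17/8 × 227 g/cup ≈ 844 g
molasses: 1.5 pint × 17/8 × 2 cup/pint × 240 mL/cup = 1530 mL
powdered sugar: (3 tbsp + 2 tsp = 11/3 tbsp) × 17/8 ÷ 16 tbsp/cup × 120 g/cup ≈ 58 g
chopped pecans: 2 cup × 17/8 × 110 g/cup ÷ 28.35 g/oz ≈ 16 oz
buttermilk: 1.5 cup × 17/8 × 245 g/cup ≈ 781 g

butter: 844 g; molasses: 1530 mL; powdered sugar: 58 g; chopped pecans: 16 oz; buttermilk: 781 g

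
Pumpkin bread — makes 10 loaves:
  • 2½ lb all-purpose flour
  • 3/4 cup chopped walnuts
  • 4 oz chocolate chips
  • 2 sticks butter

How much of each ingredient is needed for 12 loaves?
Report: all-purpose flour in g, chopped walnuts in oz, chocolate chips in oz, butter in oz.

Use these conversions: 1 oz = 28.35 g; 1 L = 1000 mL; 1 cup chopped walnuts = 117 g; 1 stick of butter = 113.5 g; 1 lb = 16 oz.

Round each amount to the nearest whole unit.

Scaling factor: 12/10 = 6/5 = 1.2.
all-purpose flour: 2.5 lb × 6/5 × 16 oz/lb × 28.35 g/oz ≈ 1361 g
chopped walnuts: 0.75 cup × 6/5 × 117 g/cup ÷ 28.35 g/oz ≈ 4 oz
chocolate chips: 4 oz × 6/5 ≈ 5 oz
butter: 2 stick × 6/5 × 113.5 g/stick ÷ 28.35 g/oz ≈ 10 oz

all-purpose flour: 1361 g; chopped walnuts: 4 oz; chocolate chips: 5 oz; butter: 10 oz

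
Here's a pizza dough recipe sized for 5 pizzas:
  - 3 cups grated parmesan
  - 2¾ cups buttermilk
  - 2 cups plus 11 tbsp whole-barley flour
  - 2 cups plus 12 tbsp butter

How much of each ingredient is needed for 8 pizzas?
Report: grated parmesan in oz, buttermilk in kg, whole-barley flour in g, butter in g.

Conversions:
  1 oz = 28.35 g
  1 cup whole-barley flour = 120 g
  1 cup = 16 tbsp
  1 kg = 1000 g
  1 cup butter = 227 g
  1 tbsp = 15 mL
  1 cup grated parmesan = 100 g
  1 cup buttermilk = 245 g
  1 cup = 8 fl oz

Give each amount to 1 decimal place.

Scaling factor: 8/5 = 1.6.
grated parmesan: 3 cup × 8/5 × 100 g/cup ÷ 28.35 g/oz ≈ 16.9 oz
buttermilk: 2.75 cup × 8/5 × 245 g/cup ÷ 1000 g/kg ≈ 1.1 kg
whole-barley flour: (2 cup + 11 tbsp = 2.6875 cup) × 8/5 × 120 g/cup = 516.0 g
butter: (2 cup + 12 tbsp = 2.75 cup) × 8/5 × 227 g/cup = 998.8 g

grated parmesan: 16.9 oz; buttermilk: 1.1 kg; whole-barley flour: 516.0 g; butter: 998.8 g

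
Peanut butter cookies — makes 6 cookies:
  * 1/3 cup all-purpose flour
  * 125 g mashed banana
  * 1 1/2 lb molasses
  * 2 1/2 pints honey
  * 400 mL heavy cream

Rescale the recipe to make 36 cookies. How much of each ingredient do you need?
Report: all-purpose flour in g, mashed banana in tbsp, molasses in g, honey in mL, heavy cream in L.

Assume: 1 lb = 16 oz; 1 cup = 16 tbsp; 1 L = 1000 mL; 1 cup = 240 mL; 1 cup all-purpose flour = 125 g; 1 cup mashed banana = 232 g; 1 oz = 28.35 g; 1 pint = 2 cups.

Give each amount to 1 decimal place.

all-purpose flour: 250.0 g; mashed banana: 51.7 tbsp; molasses: 4082.4 g; honey: 7200.0 mL; heavy cream: 2.4 L

Scaling factor: 36/6 = 6.
all-purpose flour: 1/3 cup × 6 × 125 g/cup = 250.0 g
mashed banana: 125 g × 6 ÷ 232 g/cup × 16 tbsp/cup ≈ 51.7 tbsp
molasses: 1.5 lb × 6 × 16 oz/lb × 28.35 g/oz = 4082.4 g
honey: 2.5 pint × 6 × 2 cup/pint × 240 mL/cup = 7200.0 mL
heavy cream: 400 mL × 6 ÷ 1000 mL/L = 2.4 L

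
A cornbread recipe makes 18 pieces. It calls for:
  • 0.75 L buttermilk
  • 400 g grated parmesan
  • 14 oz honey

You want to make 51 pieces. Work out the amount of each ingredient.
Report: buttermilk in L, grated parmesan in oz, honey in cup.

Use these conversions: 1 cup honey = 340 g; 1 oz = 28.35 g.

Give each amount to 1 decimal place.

buttermilk: 2.1 L; grated parmesan: 40.0 oz; honey: 3.3 cup

Scaling factor: 51/18 = 17/6.
buttermilk: 0.75 L × 17/6 ≈ 2.1 L
grated parmesan: 400 g × 17/6 ÷ 28.35 g/oz ≈ 40.0 oz
honey: 14 oz × 17/6 × 28.35 g/oz ÷ 340 g/cup ≈ 3.3 cup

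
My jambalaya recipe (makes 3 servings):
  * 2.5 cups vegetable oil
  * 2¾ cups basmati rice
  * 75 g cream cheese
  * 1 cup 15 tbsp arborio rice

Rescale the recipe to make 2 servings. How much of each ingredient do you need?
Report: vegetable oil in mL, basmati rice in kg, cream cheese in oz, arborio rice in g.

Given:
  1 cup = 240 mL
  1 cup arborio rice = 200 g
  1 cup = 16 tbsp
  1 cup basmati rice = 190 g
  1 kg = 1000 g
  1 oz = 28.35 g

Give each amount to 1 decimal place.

Scaling factor: 2/3.
vegetable oil: 2.5 cup × 2/3 × 240 mL/cup = 400.0 mL
basmati rice: 2.75 cup × 2/3 × 190 g/cup ÷ 1000 g/kg ≈ 0.3 kg
cream cheese: 75 g × 2/3 ÷ 28.35 g/oz ≈ 1.8 oz
arborio rice: (1 cup + 15 tbsp = 1.9375 cup) × 2/3 × 200 g/cup ≈ 258.3 g

vegetable oil: 400.0 mL; basmati rice: 0.3 kg; cream cheese: 1.8 oz; arborio rice: 258.3 g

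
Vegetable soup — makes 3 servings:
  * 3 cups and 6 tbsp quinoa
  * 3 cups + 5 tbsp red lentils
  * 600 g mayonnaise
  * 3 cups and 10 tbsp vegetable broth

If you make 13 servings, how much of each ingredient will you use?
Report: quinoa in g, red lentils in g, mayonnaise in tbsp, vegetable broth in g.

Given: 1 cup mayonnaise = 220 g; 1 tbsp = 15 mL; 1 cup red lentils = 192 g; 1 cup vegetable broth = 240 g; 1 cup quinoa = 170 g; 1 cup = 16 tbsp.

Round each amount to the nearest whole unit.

quinoa: 2486 g; red lentils: 2756 g; mayonnaise: 189 tbsp; vegetable broth: 3770 g

Scaling factor: 13/3.
quinoa: (3 cup + 6 tbsp = 3.375 cup) × 13/3 × 170 g/cup ≈ 2486 g
red lentils: (3 cup + 5 tbsp = 3.3125 cup) × 13/3 × 192 g/cup = 2756 g
mayonnaise: 600 g × 13/3 ÷ 220 g/cup × 16 tbsp/cup ≈ 189 tbsp
vegetable broth: (3 cup + 10 tbsp = 3.625 cup) × 13/3 × 240 g/cup = 3770 g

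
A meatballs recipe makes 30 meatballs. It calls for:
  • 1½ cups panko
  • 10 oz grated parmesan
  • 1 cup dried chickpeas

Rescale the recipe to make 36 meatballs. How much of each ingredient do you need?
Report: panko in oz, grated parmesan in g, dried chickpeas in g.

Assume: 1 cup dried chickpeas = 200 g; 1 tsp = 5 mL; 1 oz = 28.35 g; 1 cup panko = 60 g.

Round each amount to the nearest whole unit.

Scaling factor: 36/30 = 6/5 = 1.2.
panko: 1.5 cup × 6/5 × 60 g/cup ÷ 28.35 g/oz ≈ 4 oz
grated parmesan: 10 oz × 6/5 × 28.35 g/oz ≈ 340 g
dried chickpeas: 1 cup × 6/5 × 200 g/cup = 240 g

panko: 4 oz; grated parmesan: 340 g; dried chickpeas: 240 g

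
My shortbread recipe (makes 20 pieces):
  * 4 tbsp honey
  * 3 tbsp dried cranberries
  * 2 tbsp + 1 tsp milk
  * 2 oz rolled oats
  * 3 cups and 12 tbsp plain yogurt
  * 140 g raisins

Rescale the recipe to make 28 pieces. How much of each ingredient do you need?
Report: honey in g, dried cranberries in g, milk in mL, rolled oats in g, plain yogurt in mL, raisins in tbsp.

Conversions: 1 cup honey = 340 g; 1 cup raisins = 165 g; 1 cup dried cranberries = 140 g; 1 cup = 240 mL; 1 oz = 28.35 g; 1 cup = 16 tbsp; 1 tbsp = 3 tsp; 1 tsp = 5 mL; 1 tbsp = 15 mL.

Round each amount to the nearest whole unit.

Scaling factor: 28/20 = 7/5 = 1.4.
honey: 4 tbsp × 7/5 ÷ 16 tbsp/cup × 340 g/cup = 119 g
dried cranberries: 3 tbsp × 7/5 ÷ 16 tbsp/cup × 140 g/cup ≈ 37 g
milk: (2 tbsp + 1 tsp = 7/3 tbsp) × 7/5 × 15 mL/tbsp = 49 mL
rolled oats: 2 oz × 7/5 × 28.35 g/oz ≈ 79 g
plain yogurt: (3 cup + 12 tbsp = 3.75 cup) × 7/5 × 240 mL/cup = 1260 mL
raisins: 140 g × 7/5 ÷ 165 g/cup × 16 tbsp/cup ≈ 19 tbsp

honey: 119 g; dried cranberries: 37 g; milk: 49 mL; rolled oats: 79 g; plain yogurt: 1260 mL; raisins: 19 tbsp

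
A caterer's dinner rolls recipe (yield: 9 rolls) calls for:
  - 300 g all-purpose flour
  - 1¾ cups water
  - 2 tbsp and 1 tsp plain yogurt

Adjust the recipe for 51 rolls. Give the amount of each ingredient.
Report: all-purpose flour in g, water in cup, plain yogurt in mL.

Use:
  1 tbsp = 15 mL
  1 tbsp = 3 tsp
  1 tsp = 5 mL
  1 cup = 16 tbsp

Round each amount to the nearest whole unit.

Scaling factor: 51/9 = 17/3.
all-purpose flour: 300 g × 17/3 = 1700 g
water: 1.75 cup × 17/3 ≈ 10 cup
plain yogurt: (2 tbsp + 1 tsp = 7/3 tbsp) × 17/3 × 15 mL/tbsp ≈ 198 mL

all-purpose flour: 1700 g; water: 10 cup; plain yogurt: 198 mL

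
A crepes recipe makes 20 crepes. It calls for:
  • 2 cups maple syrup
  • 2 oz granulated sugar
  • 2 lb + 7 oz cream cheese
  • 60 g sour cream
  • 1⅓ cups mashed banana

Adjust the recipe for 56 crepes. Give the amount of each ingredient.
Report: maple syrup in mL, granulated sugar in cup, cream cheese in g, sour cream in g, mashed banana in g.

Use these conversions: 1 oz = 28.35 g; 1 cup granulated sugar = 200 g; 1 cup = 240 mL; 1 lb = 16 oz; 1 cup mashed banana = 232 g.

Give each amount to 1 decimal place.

Scaling factor: 56/20 = 14/5 = 2.8.
maple syrup: 2 cup × 14/5 × 240 mL/cup = 1344.0 mL
granulated sugar: 2 oz × 14/5 × 28.35 g/oz ÷ 200 g/cup ≈ 0.8 cup
cream cheese: (2 lb + 7 oz = 2.4375 lb) × 14/5 × 16 oz/lb × 28.35 g/oz ≈ 3095.8 g
sour cream: 60 g × 14/5 = 168.0 g
mashed banana: 4/3 cup × 14/5 × 232 g/cup ≈ 866.1 g

maple syrup: 1344.0 mL; granulated sugar: 0.8 cup; cream cheese: 3095.8 g; sour cream: 168.0 g; mashed banana: 866.1 g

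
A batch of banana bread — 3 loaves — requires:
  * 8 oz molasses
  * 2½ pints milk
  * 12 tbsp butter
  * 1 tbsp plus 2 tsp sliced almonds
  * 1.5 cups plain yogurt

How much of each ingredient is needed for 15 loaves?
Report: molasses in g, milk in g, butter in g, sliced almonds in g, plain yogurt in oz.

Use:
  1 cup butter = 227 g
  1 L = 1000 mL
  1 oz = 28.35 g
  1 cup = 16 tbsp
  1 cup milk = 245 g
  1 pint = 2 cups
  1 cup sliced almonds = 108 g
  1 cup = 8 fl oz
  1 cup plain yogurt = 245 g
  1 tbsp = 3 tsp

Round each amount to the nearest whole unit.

Scaling factor: 15/3 = 5.
molasses: 8 oz × 5 × 28.35 g/oz = 1134 g
milk: 2.5 pint × 5 × 2 cup/pint × 245 g/cup = 6125 g
butter: 12 tbsp × 5 ÷ 16 tbsp/cup × 227 g/cup ≈ 851 g
sliced almonds: (1 tbsp + 2 tsp = 5/3 tbsp) × 5 ÷ 16 tbsp/cup × 108 g/cup ≈ 56 g
plain yogurt: 1.5 cup × 5 × 245 g/cup ÷ 28.35 g/oz ≈ 65 oz

molasses: 1134 g; milk: 6125 g; butter: 851 g; sliced almonds: 56 g; plain yogurt: 65 oz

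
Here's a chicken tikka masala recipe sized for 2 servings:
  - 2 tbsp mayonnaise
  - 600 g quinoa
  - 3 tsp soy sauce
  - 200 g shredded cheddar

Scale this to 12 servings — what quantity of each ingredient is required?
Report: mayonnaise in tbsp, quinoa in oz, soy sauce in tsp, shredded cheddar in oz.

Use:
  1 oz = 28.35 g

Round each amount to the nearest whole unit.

mayonnaise: 12 tbsp; quinoa: 127 oz; soy sauce: 18 tsp; shredded cheddar: 42 oz

Scaling factor: 12/2 = 6.
mayonnaise: 2 tbsp × 6 = 12 tbsp
quinoa: 600 g × 6 ÷ 28.35 g/oz ≈ 127 oz
soy sauce: 3 tsp × 6 = 18 tsp
shredded cheddar: 200 g × 6 ÷ 28.35 g/oz ≈ 42 oz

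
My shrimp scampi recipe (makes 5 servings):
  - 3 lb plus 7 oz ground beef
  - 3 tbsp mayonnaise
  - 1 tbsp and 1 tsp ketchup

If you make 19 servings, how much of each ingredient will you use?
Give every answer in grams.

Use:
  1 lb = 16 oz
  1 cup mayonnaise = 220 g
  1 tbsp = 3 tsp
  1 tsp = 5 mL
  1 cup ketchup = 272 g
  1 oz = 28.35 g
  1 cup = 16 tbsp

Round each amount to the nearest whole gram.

Scaling factor: 19/5 = 3.8.
ground beef: (3 lb + 7 oz = 3.4375 lb) × 19/5 × 16 oz/lb × 28.35 g/oz ≈ 5925 g
mayonnaise: 3 tbsp × 19/5 ÷ 16 tbsp/cup × 220 g/cup ≈ 157 g
ketchup: (1 tbsp + 1 tsp = 4/3 tbsp) × 19/5 ÷ 16 tbsp/cup × 272 g/cup ≈ 86 g

ground beef: 5925 g; mayonnaise: 157 g; ketchup: 86 g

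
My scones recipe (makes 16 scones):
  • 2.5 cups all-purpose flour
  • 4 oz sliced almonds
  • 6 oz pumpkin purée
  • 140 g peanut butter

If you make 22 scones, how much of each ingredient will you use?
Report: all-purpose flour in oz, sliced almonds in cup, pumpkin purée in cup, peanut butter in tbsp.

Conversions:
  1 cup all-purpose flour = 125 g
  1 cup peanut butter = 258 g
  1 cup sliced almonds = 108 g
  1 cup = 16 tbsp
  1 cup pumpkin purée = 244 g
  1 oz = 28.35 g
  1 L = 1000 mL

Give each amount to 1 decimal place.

Scaling factor: 22/16 = 11/8 = 1.375.
all-purpose flour: 2.5 cup × 11/8 × 125 g/cup ÷ 28.35 g/oz ≈ 15.2 oz
sliced almonds: 4 oz × 11/8 × 28.35 g/oz ÷ 108 g/cup ≈ 1.4 cup
pumpkin purée: 6 oz × 11/8 × 28.35 g/oz ÷ 244 g/cup ≈ 1.0 cup
peanut butter: 140 g × 11/8 ÷ 258 g/cup × 16 tbsp/cup ≈ 11.9 tbsp

all-purpose flour: 15.2 oz; sliced almonds: 1.4 cup; pumpkin purée: 1.0 cup; peanut butter: 11.9 tbsp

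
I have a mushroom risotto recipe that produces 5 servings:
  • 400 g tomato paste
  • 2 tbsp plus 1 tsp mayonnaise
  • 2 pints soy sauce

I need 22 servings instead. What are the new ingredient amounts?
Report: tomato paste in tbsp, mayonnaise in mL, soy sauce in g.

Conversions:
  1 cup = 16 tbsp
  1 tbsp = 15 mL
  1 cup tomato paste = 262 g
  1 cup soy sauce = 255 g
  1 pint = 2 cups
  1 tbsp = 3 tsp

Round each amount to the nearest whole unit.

tomato paste: 107 tbsp; mayonnaise: 154 mL; soy sauce: 4488 g

Scaling factor: 22/5 = 4.4.
tomato paste: 400 g × 22/5 ÷ 262 g/cup × 16 tbsp/cup ≈ 107 tbsp
mayonnaise: (2 tbsp + 1 tsp = 7/3 tbsp) × 22/5 × 15 mL/tbsp = 154 mL
soy sauce: 2 pint × 22/5 × 2 cup/pint × 255 g/cup = 4488 g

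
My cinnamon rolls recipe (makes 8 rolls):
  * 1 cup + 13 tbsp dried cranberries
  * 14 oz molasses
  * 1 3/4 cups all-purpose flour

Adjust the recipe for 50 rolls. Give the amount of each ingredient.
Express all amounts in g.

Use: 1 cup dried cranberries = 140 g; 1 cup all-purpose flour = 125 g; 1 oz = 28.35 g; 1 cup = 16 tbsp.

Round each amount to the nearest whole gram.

dried cranberries: 1586 g; molasses: 2481 g; all-purpose flour: 1367 g

Scaling factor: 50/8 = 25/4 = 6.25.
dried cranberries: (1 cup + 13 tbsp = 1.8125 cup) × 25/4 × 140 g/cup ≈ 1586 g
molasses: 14 oz × 25/4 × 28.35 g/oz ≈ 2481 g
all-purpose flour: 1.75 cup × 25/4 × 125 g/cup ≈ 1367 g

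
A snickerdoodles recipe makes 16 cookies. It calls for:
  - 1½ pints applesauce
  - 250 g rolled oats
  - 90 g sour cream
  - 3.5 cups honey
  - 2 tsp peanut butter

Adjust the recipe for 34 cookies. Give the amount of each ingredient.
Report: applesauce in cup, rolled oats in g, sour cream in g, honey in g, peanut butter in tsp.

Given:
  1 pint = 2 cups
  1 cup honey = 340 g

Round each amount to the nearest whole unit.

Scaling factor: 34/16 = 17/8 = 2.125.
applesauce: 1.5 pint × 17/8 × 2 cup/pint ≈ 6 cup
rolled oats: 250 g × 17/8 ≈ 531 g
sour cream: 90 g × 17/8 ≈ 191 g
honey: 3.5 cup × 17/8 × 340 g/cup ≈ 2529 g
peanut butter: 2 tsp × 17/8 ≈ 4 tsp

applesauce: 6 cup; rolled oats: 531 g; sour cream: 191 g; honey: 2529 g; peanut butter: 4 tsp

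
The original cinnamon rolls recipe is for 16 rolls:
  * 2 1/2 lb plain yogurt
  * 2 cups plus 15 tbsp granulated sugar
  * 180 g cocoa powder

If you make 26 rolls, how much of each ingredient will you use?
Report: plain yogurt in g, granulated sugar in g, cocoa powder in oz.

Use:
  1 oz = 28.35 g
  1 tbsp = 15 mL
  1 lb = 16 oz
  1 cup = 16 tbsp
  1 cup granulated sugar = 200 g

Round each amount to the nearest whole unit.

Scaling factor: 26/16 = 13/8 = 1.625.
plain yogurt: 2.5 lb × 13/8 × 16 oz/lb × 28.35 g/oz ≈ 1843 g
granulated sugar: (2 cup + 15 tbsp = 2.9375 cup) × 13/8 × 200 g/cup ≈ 955 g
cocoa powder: 180 g × 13/8 ÷ 28.35 g/oz ≈ 10 oz

plain yogurt: 1843 g; granulated sugar: 955 g; cocoa powder: 10 oz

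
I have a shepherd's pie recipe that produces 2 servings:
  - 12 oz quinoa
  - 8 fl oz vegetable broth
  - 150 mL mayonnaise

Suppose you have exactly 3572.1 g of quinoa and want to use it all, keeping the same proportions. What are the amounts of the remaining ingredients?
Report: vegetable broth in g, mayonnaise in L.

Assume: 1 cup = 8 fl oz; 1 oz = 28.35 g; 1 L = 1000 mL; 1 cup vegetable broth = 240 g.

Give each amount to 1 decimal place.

vegetable broth: 2520.0 g; mayonnaise: 1.6 L

The original recipe has 340.2 g of quinoa, so the scaling factor is 3572.1 ÷ 340.2 = 21/2 = 10.5.
vegetable broth: 8 fl oz × 21/2 ÷ 8 fl oz/cup × 240 g/cup = 2520.0 g
mayonnaise: 150 mL × 21/2 ÷ 1000 mL/L ≈ 1.6 L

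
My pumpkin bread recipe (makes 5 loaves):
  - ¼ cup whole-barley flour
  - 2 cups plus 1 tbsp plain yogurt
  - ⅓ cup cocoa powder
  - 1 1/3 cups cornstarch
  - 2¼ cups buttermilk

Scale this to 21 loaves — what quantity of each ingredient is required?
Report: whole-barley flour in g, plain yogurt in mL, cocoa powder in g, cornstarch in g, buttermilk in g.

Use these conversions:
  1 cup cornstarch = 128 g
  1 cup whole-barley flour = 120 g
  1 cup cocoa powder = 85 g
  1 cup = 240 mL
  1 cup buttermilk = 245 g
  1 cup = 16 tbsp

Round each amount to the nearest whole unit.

whole-barley flour: 126 g; plain yogurt: 2079 mL; cocoa powder: 119 g; cornstarch: 717 g; buttermilk: 2315 g

Scaling factor: 21/5 = 4.2.
whole-barley flour: 0.25 cup × 21/5 × 120 g/cup = 126 g
plain yogurt: (2 cup + 1 tbsp = 2.0625 cup) × 21/5 × 240 mL/cup = 2079 mL
cocoa powder: 1/3 cup × 21/5 × 85 g/cup = 119 g
cornstarch: 4/3 cup × 21/5 × 128 g/cup ≈ 717 g
buttermilk: 2.25 cup × 21/5 × 245 g/cup ≈ 2315 g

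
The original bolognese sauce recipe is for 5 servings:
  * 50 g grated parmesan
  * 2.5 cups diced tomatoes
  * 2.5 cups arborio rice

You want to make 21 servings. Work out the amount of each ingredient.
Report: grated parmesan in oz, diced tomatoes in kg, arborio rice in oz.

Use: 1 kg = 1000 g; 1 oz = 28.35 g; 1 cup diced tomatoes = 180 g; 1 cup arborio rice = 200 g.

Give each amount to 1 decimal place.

Scaling factor: 21/5 = 4.2.
grated parmesan: 50 g × 21/5 ÷ 28.35 g/oz ≈ 7.4 oz
diced tomatoes: 2.5 cup × 21/5 × 180 g/cup ÷ 1000 g/kg ≈ 1.9 kg
arborio rice: 2.5 cup × 21/5 × 200 g/cup ÷ 28.35 g/oz ≈ 74.1 oz

grated parmesan: 7.4 oz; diced tomatoes: 1.9 kg; arborio rice: 74.1 oz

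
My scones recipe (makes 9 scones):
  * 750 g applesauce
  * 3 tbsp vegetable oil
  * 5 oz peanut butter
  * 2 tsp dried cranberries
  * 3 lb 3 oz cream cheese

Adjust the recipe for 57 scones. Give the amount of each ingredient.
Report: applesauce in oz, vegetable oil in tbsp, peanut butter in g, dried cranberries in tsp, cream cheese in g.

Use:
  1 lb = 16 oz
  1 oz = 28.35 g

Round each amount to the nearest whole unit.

applesauce: 168 oz; vegetable oil: 19 tbsp; peanut butter: 898 g; dried cranberries: 13 tsp; cream cheese: 9157 g

Scaling factor: 57/9 = 19/3.
applesauce: 750 g × 19/3 ÷ 28.35 g/oz ≈ 168 oz
vegetable oil: 3 tbsp × 19/3 = 19 tbsp
peanut butter: 5 oz × 19/3 × 28.35 g/oz ≈ 898 g
dried cranberries: 2 tsp × 19/3 ≈ 13 tsp
cream cheese: (3 lb + 3 oz = 3.1875 lb) × 19/3 × 16 oz/lb × 28.35 g/oz ≈ 9157 g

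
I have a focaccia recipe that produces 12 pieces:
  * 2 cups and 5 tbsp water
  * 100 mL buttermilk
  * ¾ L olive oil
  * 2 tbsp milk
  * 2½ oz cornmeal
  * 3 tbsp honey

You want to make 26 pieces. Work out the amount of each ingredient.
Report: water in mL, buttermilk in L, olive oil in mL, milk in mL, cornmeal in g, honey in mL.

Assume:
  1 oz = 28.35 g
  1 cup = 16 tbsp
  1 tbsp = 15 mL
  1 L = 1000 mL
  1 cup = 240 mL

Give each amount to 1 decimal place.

water: 1202.5 mL; buttermilk: 0.2 L; olive oil: 1625.0 mL; milk: 65.0 mL; cornmeal: 153.6 g; honey: 97.5 mL

Scaling factor: 26/12 = 13/6.
water: (2 cup + 5 tbsp = 2.3125 cup) × 13/6 × 240 mL/cup = 1202.5 mL
buttermilk: 100 mL × 13/6 ÷ 1000 mL/L ≈ 0.2 L
olive oil: 0.75 L × 13/6 × 1000 mL/L = 1625.0 mL
milk: 2 tbsp × 13/6 × 15 mL/tbsp = 65.0 mL
cornmeal: 2.5 oz × 13/6 × 28.35 g/oz ≈ 153.6 g
honey: 3 tbsp × 13/6 × 15 mL/tbsp = 97.5 mL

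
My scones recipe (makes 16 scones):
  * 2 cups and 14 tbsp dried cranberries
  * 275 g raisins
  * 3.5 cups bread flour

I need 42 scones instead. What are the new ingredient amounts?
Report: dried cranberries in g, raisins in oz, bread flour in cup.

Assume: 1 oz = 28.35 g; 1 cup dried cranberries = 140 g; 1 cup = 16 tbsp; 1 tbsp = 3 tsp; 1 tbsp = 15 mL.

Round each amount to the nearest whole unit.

Scaling factor: 42/16 = 21/8 = 2.625.
dried cranberries: (2 cup + 14 tbsp = 2.875 cup) × 21/8 × 140 g/cup ≈ 1057 g
raisins: 275 g × 21/8 ÷ 28.35 g/oz ≈ 25 oz
bread flour: 3.5 cup × 21/8 ≈ 9 cup

dried cranberries: 1057 g; raisins: 25 oz; bread flour: 9 cup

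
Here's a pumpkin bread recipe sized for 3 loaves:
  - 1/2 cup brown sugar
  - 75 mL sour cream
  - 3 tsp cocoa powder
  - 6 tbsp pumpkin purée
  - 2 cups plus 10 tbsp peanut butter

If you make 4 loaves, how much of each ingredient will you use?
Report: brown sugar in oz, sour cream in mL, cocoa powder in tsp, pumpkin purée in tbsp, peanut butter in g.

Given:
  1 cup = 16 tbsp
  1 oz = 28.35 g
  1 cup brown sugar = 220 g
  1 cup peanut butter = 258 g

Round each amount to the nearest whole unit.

brown sugar: 5 oz; sour cream: 100 mL; cocoa powder: 4 tsp; pumpkin purée: 8 tbsp; peanut butter: 903 g

Scaling factor: 4/3.
brown sugar: 0.5 cup × 4/3 × 220 g/cup ÷ 28.35 g/oz ≈ 5 oz
sour cream: 75 mL × 4/3 = 100 mL
cocoa powder: 3 tsp × 4/3 = 4 tsp
pumpkin purée: 6 tbsp × 4/3 = 8 tbsp
peanut butter: (2 cup + 10 tbsp = 2.625 cup) × 4/3 × 258 g/cup = 903 g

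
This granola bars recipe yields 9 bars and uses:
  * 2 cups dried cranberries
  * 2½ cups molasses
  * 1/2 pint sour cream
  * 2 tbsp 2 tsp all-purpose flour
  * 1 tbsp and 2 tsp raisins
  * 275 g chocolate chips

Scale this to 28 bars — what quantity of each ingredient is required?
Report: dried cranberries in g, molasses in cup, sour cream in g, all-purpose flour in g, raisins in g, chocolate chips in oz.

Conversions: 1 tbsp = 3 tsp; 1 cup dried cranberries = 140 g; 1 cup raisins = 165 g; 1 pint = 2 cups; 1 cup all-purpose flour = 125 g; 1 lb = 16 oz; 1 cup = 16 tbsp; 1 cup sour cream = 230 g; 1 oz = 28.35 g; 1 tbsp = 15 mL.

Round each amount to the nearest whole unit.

dried cranberries: 871 g; molasses: 8 cup; sour cream: 716 g; all-purpose flour: 65 g; raisins: 53 g; chocolate chips: 30 oz

Scaling factor: 28/9.
dried cranberries: 2 cup × 28/9 × 140 g/cup ≈ 871 g
molasses: 2.5 cup × 28/9 ≈ 8 cup
sour cream: 0.5 pint × 28/9 × 2 cup/pint × 230 g/cup ≈ 716 g
all-purpose flour: (2 tbsp + 2 tsp = 8/3 tbsp) × 28/9 ÷ 16 tbsp/cup × 125 g/cup ≈ 65 g
raisins: (1 tbsp + 2 tsp = 5/3 tbsp) × 28/9 ÷ 16 tbsp/cup × 165 g/cup ≈ 53 g
chocolate chips: 275 g × 28/9 ÷ 28.35 g/oz ≈ 30 oz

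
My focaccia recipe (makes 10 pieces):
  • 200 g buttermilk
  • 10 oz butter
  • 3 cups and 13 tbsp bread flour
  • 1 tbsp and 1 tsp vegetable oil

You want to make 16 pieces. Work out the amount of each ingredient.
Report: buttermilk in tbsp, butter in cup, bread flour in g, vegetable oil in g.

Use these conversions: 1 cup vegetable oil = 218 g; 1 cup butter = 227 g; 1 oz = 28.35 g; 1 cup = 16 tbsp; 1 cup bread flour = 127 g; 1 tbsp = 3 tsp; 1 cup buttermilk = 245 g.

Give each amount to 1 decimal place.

buttermilk: 20.9 tbsp; butter: 2.0 cup; bread flour: 774.7 g; vegetable oil: 29.1 g

Scaling factor: 16/10 = 8/5 = 1.6.
buttermilk: 200 g × 8/5 ÷ 245 g/cup × 16 tbsp/cup ≈ 20.9 tbsp
butter: 10 oz × 8/5 × 28.35 g/oz ÷ 227 g/cup ≈ 2.0 cup
bread flour: (3 cup + 13 tbsp = 3.8125 cup) × 8/5 × 127 g/cup = 774.7 g
vegetable oil: (1 tbsp + 1 tsp = 4/3 tbsp) × 8/5 ÷ 16 tbsp/cup × 218 g/cup ≈ 29.1 g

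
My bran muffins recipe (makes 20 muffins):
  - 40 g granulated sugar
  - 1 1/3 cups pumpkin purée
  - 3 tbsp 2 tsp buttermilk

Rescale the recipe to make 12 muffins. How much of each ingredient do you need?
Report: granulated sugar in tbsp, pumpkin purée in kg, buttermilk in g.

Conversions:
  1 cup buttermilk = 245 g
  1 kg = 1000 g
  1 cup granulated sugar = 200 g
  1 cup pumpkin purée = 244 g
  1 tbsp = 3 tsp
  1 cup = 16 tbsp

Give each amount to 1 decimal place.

granulated sugar: 1.9 tbsp; pumpkin purée: 0.2 kg; buttermilk: 33.7 g

Scaling factor: 12/20 = 3/5 = 0.6.
granulated sugar: 40 g × 3/5 ÷ 200 g/cup × 16 tbsp/cup ≈ 1.9 tbsp
pumpkin purée: 4/3 cup × 3/5 × 244 g/cup ÷ 1000 g/kg ≈ 0.2 kg
buttermilk: (3 tbsp + 2 tsp = 11/3 tbsp) × 3/5 ÷ 16 tbsp/cup × 245 g/cup ≈ 33.7 g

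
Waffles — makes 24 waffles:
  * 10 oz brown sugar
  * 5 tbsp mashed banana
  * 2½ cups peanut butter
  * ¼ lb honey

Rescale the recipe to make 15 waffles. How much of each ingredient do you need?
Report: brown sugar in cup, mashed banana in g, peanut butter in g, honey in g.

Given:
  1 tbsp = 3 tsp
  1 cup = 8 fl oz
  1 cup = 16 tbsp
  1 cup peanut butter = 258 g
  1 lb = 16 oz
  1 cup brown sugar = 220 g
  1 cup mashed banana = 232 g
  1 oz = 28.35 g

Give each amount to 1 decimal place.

brown sugar: 0.8 cup; mashed banana: 45.3 g; peanut butter: 403.1 g; honey: 70.9 g

Scaling factor: 15/24 = 5/8 = 0.625.
brown sugar: 10 oz × 5/8 × 28.35 g/oz ÷ 220 g/cup ≈ 0.8 cup
mashed banana: 5 tbsp × 5/8 ÷ 16 tbsp/cup × 232 g/cup ≈ 45.3 g
peanut butter: 2.5 cup × 5/8 × 258 g/cup ≈ 403.1 g
honey: 0.25 lb × 5/8 × 16 oz/lb × 28.35 g/oz ≈ 70.9 g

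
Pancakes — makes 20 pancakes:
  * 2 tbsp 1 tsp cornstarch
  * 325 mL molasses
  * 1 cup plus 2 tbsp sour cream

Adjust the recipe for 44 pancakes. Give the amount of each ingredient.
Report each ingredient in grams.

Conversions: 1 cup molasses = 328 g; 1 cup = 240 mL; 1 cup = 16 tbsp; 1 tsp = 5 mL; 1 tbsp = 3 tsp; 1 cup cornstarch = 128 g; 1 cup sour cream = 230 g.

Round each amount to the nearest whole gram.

cornstarch: 41 g; molasses: 977 g; sour cream: 569 g

Scaling factor: 44/20 = 11/5 = 2.2.
cornstarch: (2 tbsp + 1 tsp = 7/3 tbsp) × 11/5 ÷ 16 tbsp/cup × 128 g/cup ≈ 41 g
molasses: 325 mL × 11/5 ÷ 240 mL/cup × 328 g/cup ≈ 977 g
sour cream: (1 cup + 2 tbsp = 1.125 cup) × 11/5 × 230 g/cup ≈ 569 g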